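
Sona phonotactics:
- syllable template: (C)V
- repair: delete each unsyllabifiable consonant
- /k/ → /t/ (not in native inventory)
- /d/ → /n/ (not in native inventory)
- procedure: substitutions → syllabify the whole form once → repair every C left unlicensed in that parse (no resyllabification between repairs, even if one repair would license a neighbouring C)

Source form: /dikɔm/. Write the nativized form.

nitɔ

Substitution: /d/ → /n/, /k/ → /t/, giving /nitɔm/.
Under (C)V, the unsyllabifiable consonants are /m/ (no codas are permitted; onsets are limited to one consonant).
Deleting the stranded consonants removes /m/.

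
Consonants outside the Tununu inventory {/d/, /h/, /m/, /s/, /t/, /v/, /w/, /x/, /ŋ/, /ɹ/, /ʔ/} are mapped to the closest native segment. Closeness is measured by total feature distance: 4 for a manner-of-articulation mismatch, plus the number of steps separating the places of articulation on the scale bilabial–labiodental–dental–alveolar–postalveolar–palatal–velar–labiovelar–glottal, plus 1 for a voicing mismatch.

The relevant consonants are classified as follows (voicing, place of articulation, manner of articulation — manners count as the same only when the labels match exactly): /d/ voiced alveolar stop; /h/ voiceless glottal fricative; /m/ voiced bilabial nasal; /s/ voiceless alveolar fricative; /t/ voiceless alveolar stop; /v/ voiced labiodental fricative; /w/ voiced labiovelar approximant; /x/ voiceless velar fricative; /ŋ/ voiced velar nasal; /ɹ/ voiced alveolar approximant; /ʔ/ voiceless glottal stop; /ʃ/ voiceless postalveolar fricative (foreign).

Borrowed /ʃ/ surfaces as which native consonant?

s

/s/ is closest: same manner (fricative), place distance 1 (postalveolar→alveolar), same voicing; total 1. Next closest is /x/ at distance 2.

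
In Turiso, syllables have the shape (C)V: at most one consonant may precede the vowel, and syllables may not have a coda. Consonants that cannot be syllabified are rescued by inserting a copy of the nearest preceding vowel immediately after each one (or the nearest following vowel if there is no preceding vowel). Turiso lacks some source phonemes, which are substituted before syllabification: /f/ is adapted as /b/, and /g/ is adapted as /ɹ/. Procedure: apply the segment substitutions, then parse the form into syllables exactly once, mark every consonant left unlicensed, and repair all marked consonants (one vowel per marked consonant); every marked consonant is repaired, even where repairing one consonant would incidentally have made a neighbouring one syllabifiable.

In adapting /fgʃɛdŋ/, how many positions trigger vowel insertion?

After substitution the input is /bɹʃɛdŋ/.
The unsyllabifiable consonants are /b/, /ɹ/, /d/, /ŋ/; each receives one epenthetic vowel.

4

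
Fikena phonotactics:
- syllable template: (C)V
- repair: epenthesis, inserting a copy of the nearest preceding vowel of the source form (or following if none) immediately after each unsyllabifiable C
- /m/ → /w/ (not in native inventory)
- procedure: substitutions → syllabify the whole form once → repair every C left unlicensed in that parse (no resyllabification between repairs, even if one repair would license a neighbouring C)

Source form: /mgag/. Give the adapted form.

Substitution: /m/ → /w/, giving /wgag/.
Under (C)V, the unsyllabifiable consonants are /w/, /g/ (no codas are permitted; onsets are limited to one consonant).
Inserting the epenthetic vowel yields /w/ → /wa/, /g/ → /ga/.

wagaga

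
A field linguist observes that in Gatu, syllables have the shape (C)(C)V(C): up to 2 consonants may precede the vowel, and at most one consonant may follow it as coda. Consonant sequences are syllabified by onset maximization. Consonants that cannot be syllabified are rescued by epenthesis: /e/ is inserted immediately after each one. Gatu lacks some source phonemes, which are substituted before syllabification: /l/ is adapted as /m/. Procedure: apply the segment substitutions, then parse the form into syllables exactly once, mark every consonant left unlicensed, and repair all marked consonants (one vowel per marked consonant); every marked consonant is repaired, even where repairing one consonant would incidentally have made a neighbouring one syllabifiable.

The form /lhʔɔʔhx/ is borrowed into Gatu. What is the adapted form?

mehʔɔʔhexe

Substitution: /l/ → /m/, giving /mhʔɔʔhx/.
The consonants /m/, /h/, /x/ cannot be parsed into a legal (C)(C)V(C) syllable (at most one coda consonant is licensed; onsets may contain at most 2 consonants).
Inserting the epenthetic vowel yields /m/ → /me/, /h/ → /he/, /x/ → /xe/.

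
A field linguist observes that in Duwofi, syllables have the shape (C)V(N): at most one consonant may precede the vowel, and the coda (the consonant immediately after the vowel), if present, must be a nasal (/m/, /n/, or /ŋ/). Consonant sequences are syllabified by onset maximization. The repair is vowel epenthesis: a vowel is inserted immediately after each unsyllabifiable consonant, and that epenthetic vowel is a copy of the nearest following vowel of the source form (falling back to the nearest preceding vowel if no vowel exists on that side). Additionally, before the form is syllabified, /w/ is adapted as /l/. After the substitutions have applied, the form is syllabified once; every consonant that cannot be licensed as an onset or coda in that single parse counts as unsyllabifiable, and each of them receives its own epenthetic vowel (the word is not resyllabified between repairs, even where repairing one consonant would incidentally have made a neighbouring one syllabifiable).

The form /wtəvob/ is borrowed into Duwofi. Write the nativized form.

lətəvobo

Substitution: /w/ → /l/, giving /ltəvob/.
The consonants /l/, /b/ cannot be parsed into a legal (C)V(N) syllable (only a nasal (/m/, /n/, or /ŋ/) is licensed in coda position; onsets are limited to one consonant).
Inserting the epenthetic vowel yields /l/ → /lə/, /b/ → /bo/.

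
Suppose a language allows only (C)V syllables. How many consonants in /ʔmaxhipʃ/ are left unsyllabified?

The consonants /ʔ/, /x/, /p/, /ʃ/ cannot be parsed into a legal (C)V syllable (no codas are permitted; onsets are limited to one consonant).

4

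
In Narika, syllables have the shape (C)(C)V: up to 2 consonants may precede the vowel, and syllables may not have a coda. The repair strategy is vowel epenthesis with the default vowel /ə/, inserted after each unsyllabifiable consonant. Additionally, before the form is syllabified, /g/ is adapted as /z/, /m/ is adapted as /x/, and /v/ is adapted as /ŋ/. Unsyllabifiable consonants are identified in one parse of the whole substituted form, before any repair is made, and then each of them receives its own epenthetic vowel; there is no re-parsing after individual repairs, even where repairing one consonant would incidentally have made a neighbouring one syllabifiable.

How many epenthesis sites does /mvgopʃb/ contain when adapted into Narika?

4

After substitution the input is /xŋzopʃb/.
The unsyllabifiable consonants are /x/, /p/, /ʃ/, /b/; each receives one epenthetic vowel.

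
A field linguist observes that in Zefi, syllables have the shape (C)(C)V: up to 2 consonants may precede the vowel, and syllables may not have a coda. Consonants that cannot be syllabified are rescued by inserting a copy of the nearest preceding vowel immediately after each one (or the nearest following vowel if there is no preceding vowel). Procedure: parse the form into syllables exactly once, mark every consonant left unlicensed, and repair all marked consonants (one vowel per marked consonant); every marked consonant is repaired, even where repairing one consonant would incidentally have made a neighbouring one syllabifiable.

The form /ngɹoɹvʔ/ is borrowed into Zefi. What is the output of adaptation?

Under (C)(C)V, the unsyllabifiable consonants are /n/, /ɹ/, /v/, /ʔ/ (no codas are permitted; onsets may contain at most 2 consonants).
Each unlicensed consonant becomes the onset of a new syllable: /n/ → /no/, /ɹ/ → /ɹo/, /v/ → /vo/, /ʔ/ → /ʔo/.

nogɹoɹovoʔo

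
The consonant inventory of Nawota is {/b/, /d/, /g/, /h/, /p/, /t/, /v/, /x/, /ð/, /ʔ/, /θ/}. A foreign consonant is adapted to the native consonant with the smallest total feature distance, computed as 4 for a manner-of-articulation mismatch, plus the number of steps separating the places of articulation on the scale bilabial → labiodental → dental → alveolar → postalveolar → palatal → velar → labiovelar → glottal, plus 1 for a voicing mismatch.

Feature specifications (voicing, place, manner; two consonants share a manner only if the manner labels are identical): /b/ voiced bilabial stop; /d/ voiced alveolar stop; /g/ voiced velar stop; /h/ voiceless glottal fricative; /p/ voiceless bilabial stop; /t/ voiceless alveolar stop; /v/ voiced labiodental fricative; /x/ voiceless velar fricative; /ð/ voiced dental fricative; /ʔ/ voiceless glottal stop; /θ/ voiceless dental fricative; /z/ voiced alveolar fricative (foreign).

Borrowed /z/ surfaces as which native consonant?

/ð/ is closest: same manner (fricative), place distance 1 (alveolar→dental), same voicing; total 1. Next closest is /v/ at distance 2.

ð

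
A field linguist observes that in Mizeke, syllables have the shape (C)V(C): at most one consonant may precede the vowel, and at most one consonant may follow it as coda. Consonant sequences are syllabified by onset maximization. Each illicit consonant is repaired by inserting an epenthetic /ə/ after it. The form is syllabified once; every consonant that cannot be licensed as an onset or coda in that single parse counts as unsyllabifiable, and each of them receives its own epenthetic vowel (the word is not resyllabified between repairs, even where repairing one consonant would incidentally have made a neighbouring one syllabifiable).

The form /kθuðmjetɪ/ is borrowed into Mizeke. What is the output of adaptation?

Under (C)V(C), the unsyllabifiable consonants are /k/, /m/ (at most one coda consonant is licensed; onsets are limited to one consonant).
Epenthesis after each stranded consonant: /k/ → /kə/, /m/ → /mə/.

kəθuðməjetɪ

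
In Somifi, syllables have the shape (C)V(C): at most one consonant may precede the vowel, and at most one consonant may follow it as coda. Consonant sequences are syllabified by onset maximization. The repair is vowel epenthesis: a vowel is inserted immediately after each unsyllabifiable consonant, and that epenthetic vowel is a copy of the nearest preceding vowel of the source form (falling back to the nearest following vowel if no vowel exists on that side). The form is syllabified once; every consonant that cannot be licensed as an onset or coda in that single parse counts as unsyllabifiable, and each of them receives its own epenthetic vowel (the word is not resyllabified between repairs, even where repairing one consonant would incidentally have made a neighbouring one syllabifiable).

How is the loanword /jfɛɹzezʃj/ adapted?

jɛfɛɹzezʃeje

Syllabifying with onset maximization leaves /j/, /ʃ/, /j/ stranded (at most one coda consonant is licensed; onsets are limited to one consonant).
Each unlicensed consonant becomes the onset of a new syllable: /j/ → /jɛ/, /ʃ/ → /ʃe/, /j/ → /je/.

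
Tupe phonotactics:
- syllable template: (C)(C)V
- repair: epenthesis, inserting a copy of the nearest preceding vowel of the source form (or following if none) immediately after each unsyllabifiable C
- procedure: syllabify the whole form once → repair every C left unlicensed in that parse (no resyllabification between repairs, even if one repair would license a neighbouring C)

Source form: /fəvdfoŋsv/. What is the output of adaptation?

Syllabifying with onset maximization leaves /v/, /ŋ/, /s/, /v/ stranded (no codas are permitted; onsets may contain at most 2 consonants).
Each unlicensed consonant becomes the onset of a new syllable: /v/ → /və/, /ŋ/ → /ŋo/, /s/ → /so/, /v/ → /vo/.

fəvədfoŋosovo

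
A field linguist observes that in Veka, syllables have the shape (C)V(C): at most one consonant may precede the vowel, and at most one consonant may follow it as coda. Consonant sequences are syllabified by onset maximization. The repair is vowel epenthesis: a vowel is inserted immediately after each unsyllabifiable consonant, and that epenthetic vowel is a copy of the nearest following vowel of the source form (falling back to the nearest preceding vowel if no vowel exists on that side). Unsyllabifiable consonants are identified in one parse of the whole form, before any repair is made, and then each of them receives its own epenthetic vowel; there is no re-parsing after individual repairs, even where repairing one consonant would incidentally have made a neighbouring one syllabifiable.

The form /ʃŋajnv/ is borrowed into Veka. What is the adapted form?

ʃaŋajnava

Syllabifying with onset maximization leaves /ʃ/, /n/, /v/ stranded (at most one coda consonant is licensed; onsets are limited to one consonant).
Epenthesis after each stranded consonant: /ʃ/ → /ʃa/, /n/ → /na/, /v/ → /va/.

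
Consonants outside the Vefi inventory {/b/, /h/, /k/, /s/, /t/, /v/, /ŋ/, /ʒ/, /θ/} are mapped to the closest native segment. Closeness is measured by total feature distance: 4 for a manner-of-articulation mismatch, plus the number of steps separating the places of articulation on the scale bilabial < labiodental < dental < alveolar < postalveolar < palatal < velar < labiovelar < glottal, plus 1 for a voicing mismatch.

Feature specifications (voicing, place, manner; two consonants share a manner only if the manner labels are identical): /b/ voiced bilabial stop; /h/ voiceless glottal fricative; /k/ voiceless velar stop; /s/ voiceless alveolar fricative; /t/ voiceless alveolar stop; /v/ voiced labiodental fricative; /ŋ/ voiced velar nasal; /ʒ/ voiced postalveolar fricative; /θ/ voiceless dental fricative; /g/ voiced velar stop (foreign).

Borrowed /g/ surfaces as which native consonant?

k

/k/ is closest: same manner (stop), place distance 0 (velar→velar), voicing differs (+1); total 1. Next closest is /t/ at distance 4.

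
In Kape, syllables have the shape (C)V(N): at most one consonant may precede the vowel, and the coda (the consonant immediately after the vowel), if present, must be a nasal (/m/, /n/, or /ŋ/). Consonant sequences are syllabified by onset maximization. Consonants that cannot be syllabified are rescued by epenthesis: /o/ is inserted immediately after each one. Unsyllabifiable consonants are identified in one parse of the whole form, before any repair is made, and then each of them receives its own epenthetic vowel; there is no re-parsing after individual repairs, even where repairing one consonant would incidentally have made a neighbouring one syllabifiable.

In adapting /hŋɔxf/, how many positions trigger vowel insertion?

The unsyllabifiable consonants are /h/, /x/, /f/; each receives one epenthetic vowel.

3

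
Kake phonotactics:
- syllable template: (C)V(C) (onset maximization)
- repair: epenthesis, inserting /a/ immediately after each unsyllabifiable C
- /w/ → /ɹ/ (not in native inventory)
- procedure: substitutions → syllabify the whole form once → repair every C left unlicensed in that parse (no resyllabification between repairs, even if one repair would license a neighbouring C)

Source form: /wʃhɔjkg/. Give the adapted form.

Substitution: /w/ → /ɹ/, giving /ɹʃhɔjkg/.
Under (C)V(C), the unsyllabifiable consonants are /ɹ/, /ʃ/, /k/, /g/ (at most one coda consonant is licensed; onsets are limited to one consonant).
Each unlicensed consonant becomes the onset of a new syllable: /ɹ/ → /ɹa/, /ʃ/ → /ʃa/, /k/ → /ka/, /g/ → /ga/.

ɹaʃahɔjkaga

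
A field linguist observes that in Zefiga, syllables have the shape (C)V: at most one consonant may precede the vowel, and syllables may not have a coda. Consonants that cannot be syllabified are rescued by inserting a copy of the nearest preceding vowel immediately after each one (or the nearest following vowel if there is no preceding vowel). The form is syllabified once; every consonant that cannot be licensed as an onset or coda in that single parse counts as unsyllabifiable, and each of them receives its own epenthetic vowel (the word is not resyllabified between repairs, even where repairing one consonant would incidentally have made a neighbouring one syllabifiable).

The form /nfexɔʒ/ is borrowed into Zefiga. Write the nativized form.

The consonants /n/, /ʒ/ cannot be parsed into a legal (C)V syllable (no codas are permitted; onsets are limited to one consonant).
Each unlicensed consonant becomes the onset of a new syllable: /n/ → /ne/, /ʒ/ → /ʒɔ/.

nefexɔʒɔ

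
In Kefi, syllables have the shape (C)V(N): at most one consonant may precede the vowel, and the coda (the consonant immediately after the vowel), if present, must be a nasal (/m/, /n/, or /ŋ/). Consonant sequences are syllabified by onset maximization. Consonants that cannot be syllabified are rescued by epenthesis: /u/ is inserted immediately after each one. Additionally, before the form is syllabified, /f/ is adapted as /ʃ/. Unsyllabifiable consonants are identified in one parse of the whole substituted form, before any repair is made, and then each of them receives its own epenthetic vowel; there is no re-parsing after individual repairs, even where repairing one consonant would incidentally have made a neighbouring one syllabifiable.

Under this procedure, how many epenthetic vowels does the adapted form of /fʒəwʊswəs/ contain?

After substitution the input is /ʃʒəwʊswəs/.
The unsyllabifiable consonants are /ʃ/, /s/, /s/; each receives one epenthetic vowel.

3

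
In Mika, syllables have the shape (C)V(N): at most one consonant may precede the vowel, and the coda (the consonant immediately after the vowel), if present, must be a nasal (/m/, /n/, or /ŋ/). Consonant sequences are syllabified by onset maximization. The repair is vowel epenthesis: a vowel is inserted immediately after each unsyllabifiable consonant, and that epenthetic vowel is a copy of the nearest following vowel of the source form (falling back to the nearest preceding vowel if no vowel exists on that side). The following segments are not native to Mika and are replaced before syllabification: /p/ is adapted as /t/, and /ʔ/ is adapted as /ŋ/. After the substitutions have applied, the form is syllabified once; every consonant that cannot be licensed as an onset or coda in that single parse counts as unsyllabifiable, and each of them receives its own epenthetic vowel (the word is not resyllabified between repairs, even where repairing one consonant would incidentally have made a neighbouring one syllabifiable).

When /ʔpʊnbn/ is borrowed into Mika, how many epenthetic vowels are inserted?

3

After substitution the input is /ŋtʊnbn/.
The unsyllabifiable consonants are /ŋ/, /b/, /n/; each receives one epenthetic vowel.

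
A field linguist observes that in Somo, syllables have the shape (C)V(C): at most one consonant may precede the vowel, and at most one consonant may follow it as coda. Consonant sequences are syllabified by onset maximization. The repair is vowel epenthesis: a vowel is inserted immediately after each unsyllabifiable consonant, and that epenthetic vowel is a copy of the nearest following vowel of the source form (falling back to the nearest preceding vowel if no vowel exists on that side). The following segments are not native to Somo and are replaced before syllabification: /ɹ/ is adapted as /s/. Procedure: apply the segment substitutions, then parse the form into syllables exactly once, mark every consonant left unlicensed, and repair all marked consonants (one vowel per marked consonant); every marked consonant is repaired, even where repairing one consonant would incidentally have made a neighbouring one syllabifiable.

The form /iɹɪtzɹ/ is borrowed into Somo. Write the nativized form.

Substitution: /ɹ/ → /s/, giving /isɪtzs/.
Syllabifying with onset maximization leaves /z/, /s/ stranded (at most one coda consonant is licensed; onsets are limited to one consonant).
Inserting the epenthetic vowel yields /z/ → /zɪ/, /s/ → /sɪ/.

isɪtzɪsɪ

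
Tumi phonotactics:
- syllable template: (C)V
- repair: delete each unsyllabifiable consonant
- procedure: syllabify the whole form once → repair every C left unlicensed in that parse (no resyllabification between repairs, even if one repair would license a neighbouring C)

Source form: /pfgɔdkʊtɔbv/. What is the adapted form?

Under (C)V, the unsyllabifiable consonants are /p/, /f/, /d/, /b/, /v/ (no codas are permitted; onsets are limited to one consonant).
Each unlicensed consonant is deleted: /p/, /f/, /d/, /b/, /v/.

gɔkʊtɔ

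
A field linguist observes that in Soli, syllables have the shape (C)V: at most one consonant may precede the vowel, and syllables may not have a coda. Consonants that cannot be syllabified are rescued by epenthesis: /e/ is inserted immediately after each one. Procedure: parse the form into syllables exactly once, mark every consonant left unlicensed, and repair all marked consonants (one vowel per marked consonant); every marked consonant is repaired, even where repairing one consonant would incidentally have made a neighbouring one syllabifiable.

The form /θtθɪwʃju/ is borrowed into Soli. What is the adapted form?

The consonants /θ/, /t/, /w/, /ʃ/ cannot be parsed into a legal (C)V syllable (no codas are permitted; onsets are limited to one consonant).
Inserting the epenthetic vowel yields /θ/ → /θe/, /t/ → /te/, /w/ → /we/, /ʃ/ → /ʃe/.

θeteθɪweʃeju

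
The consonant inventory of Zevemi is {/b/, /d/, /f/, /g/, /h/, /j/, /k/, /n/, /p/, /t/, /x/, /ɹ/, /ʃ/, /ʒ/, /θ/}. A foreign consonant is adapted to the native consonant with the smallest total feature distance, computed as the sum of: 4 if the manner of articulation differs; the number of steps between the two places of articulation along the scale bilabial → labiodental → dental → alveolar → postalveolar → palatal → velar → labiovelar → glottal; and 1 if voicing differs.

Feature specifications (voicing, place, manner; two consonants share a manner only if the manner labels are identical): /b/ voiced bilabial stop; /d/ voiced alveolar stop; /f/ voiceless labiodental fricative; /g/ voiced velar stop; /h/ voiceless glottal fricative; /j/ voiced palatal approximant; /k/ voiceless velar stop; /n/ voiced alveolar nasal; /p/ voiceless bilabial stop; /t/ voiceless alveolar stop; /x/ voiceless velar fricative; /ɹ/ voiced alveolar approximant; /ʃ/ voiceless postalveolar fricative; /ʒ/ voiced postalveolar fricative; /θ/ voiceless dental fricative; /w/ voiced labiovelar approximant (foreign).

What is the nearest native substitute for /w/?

/j/ is closest: same manner (approximant), place distance 2 (labiovelar→palatal), same voicing; total 2. Next closest is /ɹ/ at distance 4.

j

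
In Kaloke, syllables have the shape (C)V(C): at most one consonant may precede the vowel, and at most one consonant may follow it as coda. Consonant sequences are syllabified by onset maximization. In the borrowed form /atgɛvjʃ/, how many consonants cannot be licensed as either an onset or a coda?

Under (C)V(C), the unsyllabifiable consonants are /j/, /ʃ/ (at most one coda consonant is licensed; onsets are limited to one consonant).

2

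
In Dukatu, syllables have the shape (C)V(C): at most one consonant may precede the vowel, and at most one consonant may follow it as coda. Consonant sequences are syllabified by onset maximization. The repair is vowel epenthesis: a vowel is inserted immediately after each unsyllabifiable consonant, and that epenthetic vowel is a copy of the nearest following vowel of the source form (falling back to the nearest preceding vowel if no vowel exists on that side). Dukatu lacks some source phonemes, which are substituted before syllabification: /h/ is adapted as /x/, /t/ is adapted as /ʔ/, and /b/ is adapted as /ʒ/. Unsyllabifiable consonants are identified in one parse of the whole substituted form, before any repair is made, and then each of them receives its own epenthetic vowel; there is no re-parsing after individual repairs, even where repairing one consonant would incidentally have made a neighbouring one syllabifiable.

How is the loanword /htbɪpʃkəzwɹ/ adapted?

Substitution: /h/ → /x/, /t/ → /ʔ/, /b/ → /ʒ/, giving /xʔʒɪpʃkəzwɹ/.
Under (C)V(C), the unsyllabifiable consonants are /x/, /ʔ/, /ʃ/, /w/, /ɹ/ (at most one coda consonant is licensed; onsets are limited to one consonant).
Each unlicensed consonant becomes the onset of a new syllable: /x/ → /xɪ/, /ʔ/ → /ʔɪ/, /ʃ/ → /ʃə/, /w/ → /wə/, /ɹ/ → /ɹə/.

xɪʔɪʒɪpʃəkəzwəɹə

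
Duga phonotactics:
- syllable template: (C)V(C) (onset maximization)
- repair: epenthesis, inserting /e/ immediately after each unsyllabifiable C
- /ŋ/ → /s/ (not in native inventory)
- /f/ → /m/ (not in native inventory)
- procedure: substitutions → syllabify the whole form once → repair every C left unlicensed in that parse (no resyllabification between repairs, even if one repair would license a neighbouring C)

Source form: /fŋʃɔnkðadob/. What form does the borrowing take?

meseʃɔnkeðadob

Substitution: /f/ → /m/, /ŋ/ → /s/, giving /msʃɔnkðadob/.
Under (C)V(C), the unsyllabifiable consonants are /m/, /s/, /k/ (at most one coda consonant is licensed; onsets are limited to one consonant).
Inserting the epenthetic vowel yields /m/ → /me/, /s/ → /se/, /k/ → /ke/.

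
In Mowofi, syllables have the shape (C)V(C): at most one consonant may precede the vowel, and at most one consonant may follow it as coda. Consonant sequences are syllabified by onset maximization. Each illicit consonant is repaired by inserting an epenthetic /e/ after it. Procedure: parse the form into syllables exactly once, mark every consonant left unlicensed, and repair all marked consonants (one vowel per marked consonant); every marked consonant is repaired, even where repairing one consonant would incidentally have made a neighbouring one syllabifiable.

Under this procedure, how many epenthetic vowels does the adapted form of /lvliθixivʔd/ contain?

The unsyllabifiable consonants are /l/, /v/, /ʔ/, /d/; each receives one epenthetic vowel.

4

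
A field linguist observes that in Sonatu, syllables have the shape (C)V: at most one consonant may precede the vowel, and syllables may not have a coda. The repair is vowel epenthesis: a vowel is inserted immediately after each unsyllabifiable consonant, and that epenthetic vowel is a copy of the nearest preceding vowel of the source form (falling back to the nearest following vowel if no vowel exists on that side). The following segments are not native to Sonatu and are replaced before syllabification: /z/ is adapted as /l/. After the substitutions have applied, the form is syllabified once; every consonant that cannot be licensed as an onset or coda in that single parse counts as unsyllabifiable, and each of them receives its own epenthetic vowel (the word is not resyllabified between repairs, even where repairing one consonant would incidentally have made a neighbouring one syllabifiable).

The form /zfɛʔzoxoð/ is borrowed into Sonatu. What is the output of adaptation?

lɛfɛʔɛloxoðo

Substitution: /z/ → /l/, giving /lfɛʔloxoð/.
Under (C)V, the unsyllabifiable consonants are /l/, /ʔ/, /ð/ (no codas are permitted; onsets are limited to one consonant).
Inserting the epenthetic vowel yields /l/ → /lɛ/, /ʔ/ → /ʔɛ/, /ð/ → /ðo/.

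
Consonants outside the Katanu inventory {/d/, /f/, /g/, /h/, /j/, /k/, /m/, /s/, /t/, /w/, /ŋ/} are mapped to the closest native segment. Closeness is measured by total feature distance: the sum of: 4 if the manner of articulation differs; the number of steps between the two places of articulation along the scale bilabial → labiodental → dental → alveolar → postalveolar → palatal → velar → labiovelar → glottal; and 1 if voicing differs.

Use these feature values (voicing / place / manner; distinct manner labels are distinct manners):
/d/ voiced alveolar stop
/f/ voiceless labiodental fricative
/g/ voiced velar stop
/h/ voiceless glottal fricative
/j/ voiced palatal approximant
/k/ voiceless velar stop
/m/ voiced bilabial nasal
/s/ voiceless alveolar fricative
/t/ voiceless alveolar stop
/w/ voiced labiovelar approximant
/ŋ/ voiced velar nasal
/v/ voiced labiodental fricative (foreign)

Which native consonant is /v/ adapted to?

/f/ is closest: same manner (fricative), place distance 0 (labiodental→labiodental), voicing differs (+1); total 1. Next closest is /s/ at distance 3.

f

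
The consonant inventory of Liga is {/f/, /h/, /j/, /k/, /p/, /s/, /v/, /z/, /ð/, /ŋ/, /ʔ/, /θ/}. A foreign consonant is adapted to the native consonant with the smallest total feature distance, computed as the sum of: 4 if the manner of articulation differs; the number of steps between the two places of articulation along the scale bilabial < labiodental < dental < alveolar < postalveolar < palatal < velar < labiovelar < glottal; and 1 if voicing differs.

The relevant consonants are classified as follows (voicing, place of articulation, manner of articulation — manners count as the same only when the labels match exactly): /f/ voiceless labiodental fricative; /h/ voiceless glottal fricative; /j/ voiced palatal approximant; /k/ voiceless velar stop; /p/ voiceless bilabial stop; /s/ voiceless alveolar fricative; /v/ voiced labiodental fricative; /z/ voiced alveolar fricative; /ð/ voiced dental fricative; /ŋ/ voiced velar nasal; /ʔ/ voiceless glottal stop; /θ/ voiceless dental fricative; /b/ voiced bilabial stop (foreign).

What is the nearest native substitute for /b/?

/p/ is closest: same manner (stop), place distance 0 (bilabial→bilabial), voicing differs (+1); total 1. Next closest is /v/ at distance 5.

p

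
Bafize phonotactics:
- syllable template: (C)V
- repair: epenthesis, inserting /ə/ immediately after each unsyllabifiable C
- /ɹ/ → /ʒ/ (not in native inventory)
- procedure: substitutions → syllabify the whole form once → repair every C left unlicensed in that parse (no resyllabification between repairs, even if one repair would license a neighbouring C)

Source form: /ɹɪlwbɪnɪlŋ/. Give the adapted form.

Substitution: /ɹ/ → /ʒ/, giving /ʒɪlwbɪnɪlŋ/.
The consonants /l/, /w/, /l/, /ŋ/ cannot be parsed into a legal (C)V syllable (no codas are permitted; onsets are limited to one consonant).
Each unlicensed consonant becomes the onset of a new syllable: /l/ → /lə/, /w/ → /wə/, /l/ → /lə/, /ŋ/ → /ŋə/.

ʒɪləwəbɪnɪləŋə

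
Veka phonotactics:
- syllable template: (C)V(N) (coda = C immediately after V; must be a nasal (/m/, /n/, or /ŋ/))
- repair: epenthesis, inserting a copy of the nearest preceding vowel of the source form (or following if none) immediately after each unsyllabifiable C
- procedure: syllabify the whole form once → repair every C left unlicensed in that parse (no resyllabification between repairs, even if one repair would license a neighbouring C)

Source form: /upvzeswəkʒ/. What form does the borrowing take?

Syllabifying with onset maximization leaves /p/, /v/, /s/, /k/, /ʒ/ stranded (only a nasal (/m/, /n/, or /ŋ/) is licensed in coda position; onsets are limited to one consonant).
Epenthesis after each stranded consonant: /p/ → /pu/, /v/ → /vu/, /s/ → /se/, /k/ → /kə/, /ʒ/ → /ʒə/.

upuvuzesewəkəʒə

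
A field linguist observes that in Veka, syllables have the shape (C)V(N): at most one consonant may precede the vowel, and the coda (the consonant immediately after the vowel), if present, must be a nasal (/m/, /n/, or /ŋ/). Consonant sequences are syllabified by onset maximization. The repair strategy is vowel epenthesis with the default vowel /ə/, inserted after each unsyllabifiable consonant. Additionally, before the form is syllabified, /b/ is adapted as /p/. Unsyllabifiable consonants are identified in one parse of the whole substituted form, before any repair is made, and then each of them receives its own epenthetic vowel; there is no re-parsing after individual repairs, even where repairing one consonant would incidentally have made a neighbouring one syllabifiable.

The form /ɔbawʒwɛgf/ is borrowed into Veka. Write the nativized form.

ɔpawəʒəwɛgəfə

Substitution: /b/ → /p/, giving /ɔpawʒwɛgf/.
Syllabifying with onset maximization leaves /w/, /ʒ/, /g/, /f/ stranded (only a nasal (/m/, /n/, or /ŋ/) is licensed in coda position; onsets are limited to one consonant).
Each unlicensed consonant becomes the onset of a new syllable: /w/ → /wə/, /ʒ/ → /ʒə/, /g/ → /gə/, /f/ → /fə/.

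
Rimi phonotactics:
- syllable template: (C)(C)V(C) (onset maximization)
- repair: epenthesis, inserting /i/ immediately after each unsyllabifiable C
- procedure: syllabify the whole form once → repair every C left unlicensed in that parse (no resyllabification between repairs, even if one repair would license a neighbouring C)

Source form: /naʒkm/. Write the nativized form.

Syllabifying with onset maximization leaves /k/, /m/ stranded (at most one coda consonant is licensed; onsets may contain at most 2 consonants).
Inserting the epenthetic vowel yields /k/ → /ki/, /m/ → /mi/.

naʒkimi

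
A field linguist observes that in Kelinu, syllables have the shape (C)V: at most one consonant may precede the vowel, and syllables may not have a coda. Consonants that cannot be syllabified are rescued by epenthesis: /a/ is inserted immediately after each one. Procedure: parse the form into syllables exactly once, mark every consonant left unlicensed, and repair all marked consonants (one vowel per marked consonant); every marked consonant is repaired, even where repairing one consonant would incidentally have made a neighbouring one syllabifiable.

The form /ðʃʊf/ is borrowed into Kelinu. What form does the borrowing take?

The consonants /ð/, /f/ cannot be parsed into a legal (C)V syllable (no codas are permitted; onsets are limited to one consonant).
Each unlicensed consonant becomes the onset of a new syllable: /ð/ → /ða/, /f/ → /fa/.

ðaʃʊfa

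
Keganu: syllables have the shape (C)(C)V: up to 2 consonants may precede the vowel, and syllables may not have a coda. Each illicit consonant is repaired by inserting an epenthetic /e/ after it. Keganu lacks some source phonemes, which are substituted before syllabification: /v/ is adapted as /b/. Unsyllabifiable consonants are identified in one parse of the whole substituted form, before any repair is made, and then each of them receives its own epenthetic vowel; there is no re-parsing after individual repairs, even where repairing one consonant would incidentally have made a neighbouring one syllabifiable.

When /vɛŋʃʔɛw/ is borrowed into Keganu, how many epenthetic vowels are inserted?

After substitution the input is /bɛŋʃʔɛw/.
The unsyllabifiable consonants are /ŋ/, /w/; each receives one epenthetic vowel.

2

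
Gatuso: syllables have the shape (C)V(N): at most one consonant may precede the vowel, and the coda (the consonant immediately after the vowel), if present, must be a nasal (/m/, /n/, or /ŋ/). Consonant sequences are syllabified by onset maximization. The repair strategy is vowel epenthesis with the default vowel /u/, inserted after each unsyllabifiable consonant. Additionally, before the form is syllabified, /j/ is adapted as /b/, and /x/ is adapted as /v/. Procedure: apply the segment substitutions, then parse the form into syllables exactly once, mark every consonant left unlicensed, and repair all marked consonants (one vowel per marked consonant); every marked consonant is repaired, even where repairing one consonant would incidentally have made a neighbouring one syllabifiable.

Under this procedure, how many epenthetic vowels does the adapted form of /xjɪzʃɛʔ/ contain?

3

After substitution the input is /vbɪzʃɛʔ/.
The unsyllabifiable consonants are /v/, /z/, /ʔ/; each receives one epenthetic vowel.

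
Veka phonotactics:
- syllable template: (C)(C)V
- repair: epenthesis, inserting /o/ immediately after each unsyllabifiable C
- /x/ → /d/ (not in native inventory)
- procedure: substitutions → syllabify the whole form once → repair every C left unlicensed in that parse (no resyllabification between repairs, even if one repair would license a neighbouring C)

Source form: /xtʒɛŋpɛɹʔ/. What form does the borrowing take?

Substitution: /x/ → /d/, giving /dtʒɛŋpɛɹʔ/.
Syllabifying with onset maximization leaves /d/, /ɹ/, /ʔ/ stranded (no codas are permitted; onsets may contain at most 2 consonants).
Inserting the epenthetic vowel yields /d/ → /do/, /ɹ/ → /ɹo/, /ʔ/ → /ʔo/.

dotʒɛŋpɛɹoʔo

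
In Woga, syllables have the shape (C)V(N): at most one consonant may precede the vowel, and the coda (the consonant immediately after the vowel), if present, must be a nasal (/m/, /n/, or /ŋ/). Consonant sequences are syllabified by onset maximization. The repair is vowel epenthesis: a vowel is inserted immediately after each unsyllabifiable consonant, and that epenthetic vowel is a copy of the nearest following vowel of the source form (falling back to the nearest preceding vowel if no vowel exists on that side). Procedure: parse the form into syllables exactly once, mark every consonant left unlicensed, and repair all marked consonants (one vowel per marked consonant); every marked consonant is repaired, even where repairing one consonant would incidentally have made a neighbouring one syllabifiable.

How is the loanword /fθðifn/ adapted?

The consonants /f/, /θ/, /f/, /n/ cannot be parsed into a legal (C)V(N) syllable (only a nasal (/m/, /n/, or /ŋ/) is licensed in coda position; onsets are limited to one consonant).
Inserting the epenthetic vowel yields /f/ → /fi/, /θ/ → /θi/, /f/ → /fi/, /n/ → /ni/.

fiθiðifini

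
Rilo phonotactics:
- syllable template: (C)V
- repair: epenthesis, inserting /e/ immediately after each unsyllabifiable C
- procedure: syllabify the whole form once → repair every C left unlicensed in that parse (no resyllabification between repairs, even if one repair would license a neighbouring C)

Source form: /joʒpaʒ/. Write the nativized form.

The consonants /ʒ/, /ʒ/ cannot be parsed into a legal (C)V syllable (no codas are permitted; onsets are limited to one consonant).
Each unlicensed consonant becomes the onset of a new syllable: /ʒ/ → /ʒe/, /ʒ/ → /ʒe/.

joʒepaʒe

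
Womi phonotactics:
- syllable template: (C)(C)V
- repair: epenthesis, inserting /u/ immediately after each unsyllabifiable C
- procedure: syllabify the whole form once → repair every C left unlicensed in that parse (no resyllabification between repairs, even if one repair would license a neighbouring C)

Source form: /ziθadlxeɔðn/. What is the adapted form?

ziθadulxeɔðunu

The consonants /d/, /ð/, /n/ cannot be parsed into a legal (C)(C)V syllable (no codas are permitted; onsets may contain at most 2 consonants).
Epenthesis after each stranded consonant: /d/ → /du/, /ð/ → /ðu/, /n/ → /nu/.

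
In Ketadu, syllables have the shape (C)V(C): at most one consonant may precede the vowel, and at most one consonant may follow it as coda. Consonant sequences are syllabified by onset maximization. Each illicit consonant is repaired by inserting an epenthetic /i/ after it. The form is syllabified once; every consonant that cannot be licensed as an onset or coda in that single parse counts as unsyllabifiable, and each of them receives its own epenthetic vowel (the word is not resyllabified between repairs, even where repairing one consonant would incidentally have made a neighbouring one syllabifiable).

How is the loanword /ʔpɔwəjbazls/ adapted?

ʔipɔwəjbazlisi

The consonants /ʔ/, /l/, /s/ cannot be parsed into a legal (C)V(C) syllable (at most one coda consonant is licensed; onsets are limited to one consonant).
Inserting the epenthetic vowel yields /ʔ/ → /ʔi/, /l/ → /li/, /s/ → /si/.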